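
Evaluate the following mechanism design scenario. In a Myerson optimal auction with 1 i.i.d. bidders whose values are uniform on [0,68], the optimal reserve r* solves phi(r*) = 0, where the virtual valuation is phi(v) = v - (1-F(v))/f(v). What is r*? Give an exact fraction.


Step 1: For U[0,68], F(v) = v/68 and f(v) = 1/68
Step 2: phi(v) = v - (1 - v/68)/(1/68) = v - (68 - v) = 2v - 68
Step 3: Set phi(r*) = 0: 2r* - 68 = 0
Step 4: r* = 68/2 = 34 (the number of bidders n = 1 does not enter)

34


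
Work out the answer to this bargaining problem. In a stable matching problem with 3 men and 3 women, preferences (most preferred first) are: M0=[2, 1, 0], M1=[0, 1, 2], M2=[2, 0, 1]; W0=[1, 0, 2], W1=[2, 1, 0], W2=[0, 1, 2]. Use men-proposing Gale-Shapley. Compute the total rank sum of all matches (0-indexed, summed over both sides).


Step 1: Run Gale-Shapley (men propose, women hold best offer):
  M0 proposes to W2; she accepts
  M1 proposes to W0; she accepts
  M2 proposes to W2; rejected
  M2 proposes to W0; rejected
  M2 proposes to W1; she accepts
Step 2: Final matching: W0-M1, W1-M2, W2-M0
Step 3: 0-indexed ranks (man's rank of his match, then woman's): 0 + 0 + 2 + 0 + 0 + 0
Step 4: Total rank sum = 2

2


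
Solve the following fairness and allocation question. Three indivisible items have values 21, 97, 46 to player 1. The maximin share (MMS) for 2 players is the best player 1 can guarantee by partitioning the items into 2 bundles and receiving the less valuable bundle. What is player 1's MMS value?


Step 1: Item values = 21, 97, 46
Step 2: Enumerate all 2-bundle partitions and take the smaller bundle:
  Partition 1: {21} vs {97,46} -> bundles 21, 143; min = 21
  Partition 2: {97} vs {21,46} -> bundles 97, 67; min = 67
  Partition 3: {46} vs {21,97} -> bundles 46, 118; min = 46
Step 3: MMS = max(21, 67, 46) = 67

67


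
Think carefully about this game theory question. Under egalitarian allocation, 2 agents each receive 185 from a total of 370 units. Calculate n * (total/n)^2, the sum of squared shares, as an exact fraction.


Step 1: Each agent's share = 370/2 = 185
Step 2: Square of each share = (185)^2 = 34225
Step 3: Sum of squares = 2 * 34225 = 68450

68450


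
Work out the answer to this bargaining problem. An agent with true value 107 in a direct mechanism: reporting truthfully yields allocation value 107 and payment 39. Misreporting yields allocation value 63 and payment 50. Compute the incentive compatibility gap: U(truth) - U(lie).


Step 1: U(truth) = value - payment = 107 - 39 = 68
Step 2: U(lie) = allocation - payment = 63 - 50 = 13
Step 3: IC gap = 68 - 13 = 55

55


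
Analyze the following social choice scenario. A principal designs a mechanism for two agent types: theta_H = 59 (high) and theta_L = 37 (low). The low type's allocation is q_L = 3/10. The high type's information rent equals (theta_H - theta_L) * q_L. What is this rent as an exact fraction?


Step 1: theta_H - theta_L = 59 - 37 = 22
Step 2: Information rent = (theta_H - theta_L) * q_L
Step 3: = 22 * 3/10
Step 4: = 33/5

33/5


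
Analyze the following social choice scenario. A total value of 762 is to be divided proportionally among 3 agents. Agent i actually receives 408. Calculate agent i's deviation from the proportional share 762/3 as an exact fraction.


Step 1: Proportional share = 762/3 = 254
Step 2: Agent's actual allocation = 408
Step 3: Excess = 408 - 254 = 154

154


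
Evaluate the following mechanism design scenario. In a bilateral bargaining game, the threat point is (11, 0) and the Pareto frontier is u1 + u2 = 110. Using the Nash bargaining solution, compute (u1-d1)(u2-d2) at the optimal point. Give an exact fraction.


Step 1: The Nash solution splits surplus symmetrically above the disagreement point
Step 2: u1 = (total + d1 - d2)/2 = (110 + 11 - 0)/2 = 121/2
Step 3: u2 = (total - d1 + d2)/2 = (110 - 11 + 0)/2 = 99/2
Step 4: Nash product = (121/2 - 11) * (99/2 - 0)
Step 5: = 99/2 * 99/2 = 9801/4

9801/4


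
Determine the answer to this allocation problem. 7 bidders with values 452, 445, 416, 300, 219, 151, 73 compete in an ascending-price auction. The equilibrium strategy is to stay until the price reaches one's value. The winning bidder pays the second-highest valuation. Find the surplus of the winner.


Step 1: Identify the highest value: 452
Step 2: Identify the second-highest value: 445
Step 3: The final price = second-highest value = 445
Step 4: Surplus = 452 - 445 = 7

7


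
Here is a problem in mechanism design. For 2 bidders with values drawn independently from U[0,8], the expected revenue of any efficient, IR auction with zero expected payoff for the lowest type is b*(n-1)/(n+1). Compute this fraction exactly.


Step 1: By Revenue Equivalence, expected revenue = b*(n-1)/(n+1)
Step 2: Substituting n = 2, b = 8
Step 3: Revenue = 8*(2-1)/(2+1) = 8*1/3
Step 4: Revenue = 8/3

8/3


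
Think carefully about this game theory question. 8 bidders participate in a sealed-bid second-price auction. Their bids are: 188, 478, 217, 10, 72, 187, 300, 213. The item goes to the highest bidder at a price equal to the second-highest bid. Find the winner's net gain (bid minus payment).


Step 1: Sort bids in descending order: 478, 300, 217, 213, 188, 187, 72, 10
Step 2: The winning bid is the highest: 478
Step 3: The payment equals the second-highest bid: 300
Step 4: Surplus = winner's bid - payment = 478 - 300 = 178

178


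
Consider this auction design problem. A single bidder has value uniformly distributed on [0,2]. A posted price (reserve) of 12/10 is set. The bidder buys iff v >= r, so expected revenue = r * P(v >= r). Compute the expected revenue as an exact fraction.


Step 1: Posted price r = 6/5, value support [0,2]
Step 2: P(v >= r) = (2 - 6/5)/2 = 2/5
Step 3: Expected revenue = r * P(v >= r) = 6/5 * 2/5
Step 4: Revenue = 12/25

12/25


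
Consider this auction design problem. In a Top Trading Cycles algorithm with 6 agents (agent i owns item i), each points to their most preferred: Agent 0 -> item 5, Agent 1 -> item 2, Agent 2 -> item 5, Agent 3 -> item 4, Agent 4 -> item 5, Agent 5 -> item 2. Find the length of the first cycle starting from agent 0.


Step 1: Trace the pointer graph from agent 0: 0 -> 5 -> 2 -> 5
Step 2: A cycle is detected when we revisit agent 5
Step 3: The cycle is: 5 -> 2 -> 5
Step 4: Cycle length = 2

2


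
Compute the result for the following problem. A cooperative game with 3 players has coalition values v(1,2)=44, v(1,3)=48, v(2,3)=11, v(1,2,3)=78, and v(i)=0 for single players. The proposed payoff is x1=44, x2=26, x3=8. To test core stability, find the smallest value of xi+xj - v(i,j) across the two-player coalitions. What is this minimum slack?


Step 1: Slack for coalition (1,2): x1+x2 - v12 = 70 - 44 = 26
Step 2: Slack for coalition (1,3): x1+x3 - v13 = 52 - 48 = 4
Step 3: Slack for coalition (2,3): x2+x3 - v23 = 34 - 11 = 23
Step 4: Minimum slack = min(26, 4, 23) = 4, attained by (1,3); no pair can gain by deviating, so the allocation is in the core

4


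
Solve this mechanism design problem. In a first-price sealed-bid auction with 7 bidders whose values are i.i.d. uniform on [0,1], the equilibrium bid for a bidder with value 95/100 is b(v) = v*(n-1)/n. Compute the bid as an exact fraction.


Step 1: The symmetric BNE bidding function is b(v) = v * (n-1) / n
Step 2: Substitute v = 19/20 and n = 7
Step 3: b = 19/20 * 6/7
Step 4: b = 57/70

57/70


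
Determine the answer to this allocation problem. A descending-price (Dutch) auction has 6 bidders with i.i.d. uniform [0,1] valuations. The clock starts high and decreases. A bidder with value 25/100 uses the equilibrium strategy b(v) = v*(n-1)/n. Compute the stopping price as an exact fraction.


Step 1: Dutch auctions are strategically equivalent to first-price auctions
Step 2: The equilibrium bid is b(v) = v*(n-1)/n
Step 3: b = 1/4 * 5/6
Step 4: b = 5/24

5/24


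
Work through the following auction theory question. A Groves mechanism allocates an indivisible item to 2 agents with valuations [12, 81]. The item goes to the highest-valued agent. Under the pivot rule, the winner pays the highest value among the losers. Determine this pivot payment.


Step 1: The efficient winner is agent 1 with value 81
Step 2: Other agents' values: [12]
Step 3: Pivot payment = max(others) = 12
Step 4: The winner pays 12

12


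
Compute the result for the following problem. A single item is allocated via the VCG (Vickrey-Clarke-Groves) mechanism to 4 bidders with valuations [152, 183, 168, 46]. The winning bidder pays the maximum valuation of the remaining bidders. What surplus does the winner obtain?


Step 1: The winner is the agent with the highest value: agent 1 with value 183
Step 2: Values of other agents: [152, 168, 46]
Step 3: VCG payment = max of others' values = 168
Step 4: Surplus = 183 - 168 = 15

15


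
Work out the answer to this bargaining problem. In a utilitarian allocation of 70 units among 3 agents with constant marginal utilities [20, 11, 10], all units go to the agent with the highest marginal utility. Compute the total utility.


Step 1: The marginal utilities are [20, 11, 10]
Step 2: The highest marginal utility is 20
Step 3: All 70 units go to that agent
Step 4: Total utility = 20 * 70 = 1400

1400


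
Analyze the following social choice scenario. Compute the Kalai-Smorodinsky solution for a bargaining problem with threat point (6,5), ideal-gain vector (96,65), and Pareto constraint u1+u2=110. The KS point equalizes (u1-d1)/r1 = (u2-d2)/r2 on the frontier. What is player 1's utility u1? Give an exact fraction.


Step 1: At the KS point, (u1-d1)/r1 = (u2-d2)/r2 = t and u1+u2 = 110
Step 2: u1 = d1 + r1*t and u2 = d2 + r2*t, so (d1 + r1*t) + (d2 + r2*t) = 110
Step 3: t = (110 - 6 - 5)/(96 + 65) = 99/161
Step 4: u1 = d1 + r1*t = 6 + 96 * 99/161 = 10470/161
Step 5: (Check: u2 = d2 + r2*t = 7240/161; u1+u2 = 10470/161 + 7240/161 = 110, on the frontier.)

10470/161


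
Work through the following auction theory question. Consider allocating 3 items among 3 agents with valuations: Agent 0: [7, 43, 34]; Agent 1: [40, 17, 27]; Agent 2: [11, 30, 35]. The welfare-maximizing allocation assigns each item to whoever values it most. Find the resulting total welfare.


Step 1: For each item, find the maximum value among all agents.
Step 2: Item 0 -> Agent 1 (value 40)
Step 3: Item 1 -> Agent 0 (value 43)
Step 4: Item 2 -> Agent 2 (value 35)
Step 5: Total welfare = 40 + 43 + 35 = 118

118


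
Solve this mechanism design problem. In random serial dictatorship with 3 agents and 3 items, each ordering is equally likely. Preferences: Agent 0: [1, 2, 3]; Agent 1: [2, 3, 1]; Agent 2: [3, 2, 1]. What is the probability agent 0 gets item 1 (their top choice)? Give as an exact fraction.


Step 1: Agent 0 wants item 1
Step 2: There are 6 possible orderings of agents
Step 3: In 6 orderings, agent 0 gets item 1
Step 4: Probability = 6/6 = 1

1


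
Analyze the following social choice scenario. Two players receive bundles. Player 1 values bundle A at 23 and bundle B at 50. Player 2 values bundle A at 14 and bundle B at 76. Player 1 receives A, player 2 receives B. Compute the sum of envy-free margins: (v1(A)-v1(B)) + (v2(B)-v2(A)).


Step 1: Player 1's margin = v1(A) - v1(B) = 23 - 50 = -27
Step 2: Player 2's margin = v2(B) - v2(A) = 76 - 14 = 62
Step 3: Total margin = -27 + 62 = 35

35


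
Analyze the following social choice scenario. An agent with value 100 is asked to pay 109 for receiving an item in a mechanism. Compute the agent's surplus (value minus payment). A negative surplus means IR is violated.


Step 1: Surplus = value - payment = 100 - 109 = -9
Step 2: IR is violated (surplus < 0)

-9


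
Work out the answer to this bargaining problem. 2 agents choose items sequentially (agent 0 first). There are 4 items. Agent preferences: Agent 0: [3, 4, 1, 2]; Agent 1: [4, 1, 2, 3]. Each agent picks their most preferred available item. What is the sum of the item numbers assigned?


Step 1: Agent 0 picks item 3
Step 2: Agent 1 picks item 4
Step 3: Sum = 3 + 4 = 7

7


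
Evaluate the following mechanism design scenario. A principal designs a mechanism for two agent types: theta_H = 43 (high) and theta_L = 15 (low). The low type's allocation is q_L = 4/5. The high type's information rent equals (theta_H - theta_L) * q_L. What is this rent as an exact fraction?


Step 1: theta_H - theta_L = 43 - 15 = 28
Step 2: Information rent = (theta_H - theta_L) * q_L
Step 3: = 28 * 4/5
Step 4: = 112/5

112/5


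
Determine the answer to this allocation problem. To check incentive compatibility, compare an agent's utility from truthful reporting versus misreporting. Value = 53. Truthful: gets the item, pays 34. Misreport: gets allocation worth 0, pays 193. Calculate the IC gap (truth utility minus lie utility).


Step 1: U(truth) = value - payment = 53 - 34 = 19
Step 2: U(lie) = allocation - payment = 0 - 193 = -193
Step 3: IC gap = 19 - (-193) = 212

212


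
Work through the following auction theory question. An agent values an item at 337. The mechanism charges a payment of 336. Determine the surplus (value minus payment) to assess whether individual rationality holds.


Step 1: Surplus = value - payment = 337 - 336 = 1
Step 2: IR is satisfied (surplus >= 0)

1


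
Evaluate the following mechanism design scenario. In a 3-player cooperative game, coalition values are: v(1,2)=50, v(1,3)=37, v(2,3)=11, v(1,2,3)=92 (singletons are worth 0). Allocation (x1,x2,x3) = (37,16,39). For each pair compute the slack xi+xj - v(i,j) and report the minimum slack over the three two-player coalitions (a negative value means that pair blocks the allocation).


Step 1: Slack for coalition (1,2): x1+x2 - v12 = 53 - 50 = 3
Step 2: Slack for coalition (1,3): x1+x3 - v13 = 76 - 37 = 39
Step 3: Slack for coalition (2,3): x2+x3 - v23 = 55 - 11 = 44
Step 4: Minimum slack = min(3, 39, 44) = 3, attained by (1,2); no pair can gain by deviating, so the allocation is in the core

3


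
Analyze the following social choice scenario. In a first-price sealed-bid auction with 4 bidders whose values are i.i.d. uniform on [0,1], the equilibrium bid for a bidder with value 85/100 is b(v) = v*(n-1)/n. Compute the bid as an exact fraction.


Step 1: The symmetric BNE bidding function is b(v) = v * (n-1) / n
Step 2: Substitute v = 17/20 and n = 4
Step 3: b = 17/20 * 3/4
Step 4: b = 51/80

51/80


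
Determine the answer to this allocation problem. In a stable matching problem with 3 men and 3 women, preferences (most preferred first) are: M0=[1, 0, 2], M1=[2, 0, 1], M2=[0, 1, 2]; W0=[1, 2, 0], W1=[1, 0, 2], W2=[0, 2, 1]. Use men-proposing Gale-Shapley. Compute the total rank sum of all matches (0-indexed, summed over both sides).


Step 1: Run Gale-Shapley (men propose, women hold best offer):
  M0 proposes to W1; she accepts
  M1 proposes to W2; she accepts
  M2 proposes to W0; she accepts
Step 2: Final matching: W0-M2, W1-M0, W2-M1
Step 3: 0-indexed ranks (man's rank of his match, then woman's): 0 + 1 + 0 + 1 + 0 + 2
Step 4: Total rank sum = 4

4


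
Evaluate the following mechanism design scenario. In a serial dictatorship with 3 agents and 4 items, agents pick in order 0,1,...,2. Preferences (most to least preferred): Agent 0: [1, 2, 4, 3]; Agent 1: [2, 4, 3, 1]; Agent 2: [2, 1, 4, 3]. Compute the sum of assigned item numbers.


Step 1: Agent 0 picks item 1
Step 2: Agent 1 picks item 2
Step 3: Agent 2 picks item 4
Step 4: Sum = 1 + 2 + 4 = 7

7


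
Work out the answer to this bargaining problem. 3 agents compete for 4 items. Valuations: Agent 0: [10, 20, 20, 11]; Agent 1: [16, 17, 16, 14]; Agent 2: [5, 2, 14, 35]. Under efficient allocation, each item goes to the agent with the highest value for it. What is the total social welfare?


Step 1: For each item, find the maximum value among all agents.
Step 2: Item 0 -> Agent 1 (value 16)
Step 3: Item 1 -> Agent 0 (value 20)
Step 4: Item 2 -> Agent 0 (value 20)
Step 5: Item 3 -> Agent 2 (value 35)
Step 6: Total welfare = 16 + 20 + 20 + 35 = 91

91


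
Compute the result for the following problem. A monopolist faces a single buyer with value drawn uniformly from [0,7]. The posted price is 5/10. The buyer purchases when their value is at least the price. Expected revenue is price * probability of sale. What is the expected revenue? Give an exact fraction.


Step 1: Posted price r = 1/2, value support [0,7]
Step 2: P(v >= r) = (7 - 1/2)/7 = 13/14
Step 3: Expected revenue = r * P(v >= r) = 1/2 * 13/14
Step 4: Revenue = 13/28

13/28


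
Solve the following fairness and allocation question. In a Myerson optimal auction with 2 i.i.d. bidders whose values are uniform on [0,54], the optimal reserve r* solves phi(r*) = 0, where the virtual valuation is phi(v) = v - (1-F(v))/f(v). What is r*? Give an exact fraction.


Step 1: For U[0,54], F(v) = v/54 and f(v) = 1/54
Step 2: phi(v) = v - (1 - v/54)/(1/54) = v - (54 - v) = 2v - 54
Step 3: Set phi(r*) = 0: 2r* - 54 = 0
Step 4: r* = 54/2 = 27 (the number of bidders n = 2 does not enter)

27


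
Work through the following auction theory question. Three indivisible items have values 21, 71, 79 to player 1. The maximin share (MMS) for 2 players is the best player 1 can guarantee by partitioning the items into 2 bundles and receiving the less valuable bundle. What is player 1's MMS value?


Step 1: Item values = 21, 71, 79
Step 2: Enumerate all 2-bundle partitions and take the smaller bundle:
  Partition 1: {21} vs {71,79} -> bundles 21, 150; min = 21
  Partition 2: {71} vs {21,79} -> bundles 71, 100; min = 71
  Partition 3: {79} vs {21,71} -> bundles 79, 92; min = 79
Step 3: MMS = max(21, 71, 79) = 79

79


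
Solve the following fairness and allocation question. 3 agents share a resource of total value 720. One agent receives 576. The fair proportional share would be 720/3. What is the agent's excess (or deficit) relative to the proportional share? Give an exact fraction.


Step 1: Proportional share = 720/3 = 240
Step 2: Agent's actual allocation = 576
Step 3: Excess = 576 - 240 = 336

336


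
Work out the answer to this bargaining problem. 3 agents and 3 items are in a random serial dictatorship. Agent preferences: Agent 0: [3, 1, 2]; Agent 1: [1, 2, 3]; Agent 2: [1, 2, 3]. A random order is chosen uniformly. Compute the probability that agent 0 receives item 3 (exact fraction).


Step 1: Agent 0 wants item 3
Step 2: There are 6 possible orderings of agents
Step 3: In 6 orderings, agent 0 gets item 3
Step 4: Probability = 6/6 = 1

1


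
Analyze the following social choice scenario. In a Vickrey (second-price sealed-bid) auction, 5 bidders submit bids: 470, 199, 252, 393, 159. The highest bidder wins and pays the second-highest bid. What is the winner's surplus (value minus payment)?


Step 1: Sort bids in descending order: 470, 393, 252, 199, 159
Step 2: The winning bid is the highest: 470
Step 3: The payment equals the second-highest bid: 393
Step 4: Surplus = winner's bid - payment = 470 - 393 = 77

77


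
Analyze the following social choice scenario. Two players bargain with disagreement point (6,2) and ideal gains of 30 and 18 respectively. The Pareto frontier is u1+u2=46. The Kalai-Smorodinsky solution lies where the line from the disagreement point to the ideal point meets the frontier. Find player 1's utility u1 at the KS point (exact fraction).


Step 1: At the KS point, (u1-d1)/r1 = (u2-d2)/r2 = t and u1+u2 = 46
Step 2: u1 = d1 + r1*t and u2 = d2 + r2*t, so (d1 + r1*t) + (d2 + r2*t) = 46
Step 3: t = (46 - 6 - 2)/(30 + 18) = 38/48 = 19/24
Step 4: u1 = d1 + r1*t = 6 + 30 * 19/24 = 119/4
Step 5: (Check: u2 = d2 + r2*t = 65/4; u1+u2 = 119/4 + 65/4 = 46, on the frontier.)

119/4


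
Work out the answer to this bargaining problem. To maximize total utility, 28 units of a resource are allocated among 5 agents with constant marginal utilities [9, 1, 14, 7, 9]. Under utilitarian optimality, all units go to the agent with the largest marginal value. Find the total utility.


Step 1: The marginal utilities are [9, 1, 14, 7, 9]
Step 2: The highest marginal utility is 14
Step 3: All 28 units go to that agent
Step 4: Total utility = 14 * 28 = 392

392


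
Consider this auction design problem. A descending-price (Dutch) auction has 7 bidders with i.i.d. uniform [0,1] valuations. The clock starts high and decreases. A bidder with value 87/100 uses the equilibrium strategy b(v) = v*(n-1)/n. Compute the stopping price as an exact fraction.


Step 1: Dutch auctions are strategically equivalent to first-price auctions
Step 2: The equilibrium bid is b(v) = v*(n-1)/n
Step 3: b = 87/100 * 6/7
Step 4: b = 261/350

261/350


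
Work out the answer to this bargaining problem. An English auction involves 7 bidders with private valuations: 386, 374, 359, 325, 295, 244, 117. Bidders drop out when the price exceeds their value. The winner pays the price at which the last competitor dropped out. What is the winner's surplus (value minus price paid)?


Step 1: Identify the highest value: 386
Step 2: Identify the second-highest value: 374
Step 3: The final price = second-highest value = 374
Step 4: Surplus = 386 - 374 = 12

12


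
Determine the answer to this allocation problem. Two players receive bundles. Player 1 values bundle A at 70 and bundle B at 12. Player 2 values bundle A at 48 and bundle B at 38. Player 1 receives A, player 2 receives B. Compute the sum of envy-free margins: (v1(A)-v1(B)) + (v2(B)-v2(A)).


Step 1: Player 1's margin = v1(A) - v1(B) = 70 - 12 = 58
Step 2: Player 2's margin = v2(B) - v2(A) = 38 - 48 = -10
Step 3: Total margin = 58 + -10 = 48

48


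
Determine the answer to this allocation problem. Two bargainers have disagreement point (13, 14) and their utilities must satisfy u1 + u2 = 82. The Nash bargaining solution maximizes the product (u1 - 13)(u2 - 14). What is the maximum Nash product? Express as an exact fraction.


Step 1: The Nash solution splits surplus symmetrically above the disagreement point
Step 2: u1 = (total + d1 - d2)/2 = (82 + 13 - 14)/2 = 81/2
Step 3: u2 = (total - d1 + d2)/2 = (82 - 13 + 14)/2 = 83/2
Step 4: Nash product = (81/2 - 13) * (83/2 - 14)
Step 5: = 55/2 * 55/2 = 3025/4

3025/4


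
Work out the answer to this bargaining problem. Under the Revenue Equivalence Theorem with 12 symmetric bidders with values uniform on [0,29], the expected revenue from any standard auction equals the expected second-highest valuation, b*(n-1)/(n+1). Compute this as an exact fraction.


Step 1: By Revenue Equivalence, expected revenue = b*(n-1)/(n+1)
Step 2: Substituting n = 12, b = 29
Step 3: Revenue = 29*(12-1)/(12+1) = 29*11/13
Step 4: Revenue = 319/13

319/13


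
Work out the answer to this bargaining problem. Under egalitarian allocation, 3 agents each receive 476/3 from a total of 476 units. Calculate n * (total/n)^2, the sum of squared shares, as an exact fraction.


Step 1: Each agent's share = 476/3
Step 2: Square of each share = (476/3)^2 = 226576/9
Step 3: Sum of squares = 3 * 226576/9 = 226576/3

226576/3


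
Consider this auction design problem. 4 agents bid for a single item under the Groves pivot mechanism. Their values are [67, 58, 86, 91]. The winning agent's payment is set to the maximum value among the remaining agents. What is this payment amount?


Step 1: The efficient winner is agent 3 with value 91
Step 2: Other agents' values: [67, 58, 86]
Step 3: Pivot payment = max(others) = 86
Step 4: The winner pays 86

86


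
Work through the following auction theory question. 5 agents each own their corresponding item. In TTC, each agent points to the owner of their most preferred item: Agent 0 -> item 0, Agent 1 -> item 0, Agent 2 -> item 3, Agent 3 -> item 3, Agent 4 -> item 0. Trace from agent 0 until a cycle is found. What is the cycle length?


Step 1: Trace the pointer graph from agent 0: 0 -> 0
Step 2: A cycle is detected when we revisit agent 0
Step 3: The cycle is: 0 -> 0
Step 4: Cycle length = 1

1


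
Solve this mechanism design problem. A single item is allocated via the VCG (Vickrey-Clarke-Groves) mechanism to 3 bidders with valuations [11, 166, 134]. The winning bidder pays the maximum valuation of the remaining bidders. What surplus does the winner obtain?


Step 1: The winner is the agent with the highest value: agent 1 with value 166
Step 2: Values of other agents: [11, 134]
Step 3: VCG payment = max of others' values = 134
Step 4: Surplus = 166 - 134 = 32

32


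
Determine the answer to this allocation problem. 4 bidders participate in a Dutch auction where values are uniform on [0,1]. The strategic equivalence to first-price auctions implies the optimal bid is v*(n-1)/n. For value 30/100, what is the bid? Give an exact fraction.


Step 1: Dutch auctions are strategically equivalent to first-price auctions
Step 2: The equilibrium bid is b(v) = v*(n-1)/n
Step 3: b = 3/10 * 3/4
Step 4: b = 9/40

9/40


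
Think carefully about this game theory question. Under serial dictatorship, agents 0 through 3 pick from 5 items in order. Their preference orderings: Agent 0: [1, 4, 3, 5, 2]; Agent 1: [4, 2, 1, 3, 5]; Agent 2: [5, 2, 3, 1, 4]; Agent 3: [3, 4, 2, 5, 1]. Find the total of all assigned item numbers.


Step 1: Agent 0 picks item 1
Step 2: Agent 1 picks item 4
Step 3: Agent 2 picks item 5
Step 4: Agent 3 picks item 3
Step 5: Sum = 1 + 4 + 5 + 3 = 13

13


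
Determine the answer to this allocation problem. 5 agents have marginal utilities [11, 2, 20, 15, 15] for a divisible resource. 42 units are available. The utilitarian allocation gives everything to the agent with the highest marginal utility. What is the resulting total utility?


Step 1: The marginal utilities are [11, 2, 20, 15, 15]
Step 2: The highest marginal utility is 20
Step 3: All 42 units go to that agent
Step 4: Total utility = 20 * 42 = 840

840


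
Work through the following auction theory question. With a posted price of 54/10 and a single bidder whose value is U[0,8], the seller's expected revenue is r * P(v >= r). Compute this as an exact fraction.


Step 1: Posted price r = 27/5, value support [0,8]
Step 2: P(v >= r) = (8 - 27/5)/8 = 13/40
Step 3: Expected revenue = r * P(v >= r) = 27/5 * 13/40
Step 4: Revenue = 351/200

351/200


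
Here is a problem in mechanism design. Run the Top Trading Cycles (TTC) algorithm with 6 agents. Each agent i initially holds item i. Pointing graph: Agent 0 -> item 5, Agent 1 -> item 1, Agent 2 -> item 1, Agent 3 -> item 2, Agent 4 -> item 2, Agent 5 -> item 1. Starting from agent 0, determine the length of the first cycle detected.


Step 1: Trace the pointer graph from agent 0: 0 -> 5 -> 1 -> 1
Step 2: A cycle is detected when we revisit agent 1
Step 3: The cycle is: 1 -> 1
Step 4: Cycle length = 1

1


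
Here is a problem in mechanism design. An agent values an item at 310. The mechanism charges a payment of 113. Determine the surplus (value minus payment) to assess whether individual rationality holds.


Step 1: Surplus = value - payment = 310 - 113 = 197
Step 2: IR is satisfied (surplus >= 0)

197


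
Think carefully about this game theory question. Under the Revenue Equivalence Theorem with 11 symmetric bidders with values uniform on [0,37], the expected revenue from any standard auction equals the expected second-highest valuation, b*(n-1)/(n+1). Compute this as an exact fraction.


Step 1: By Revenue Equivalence, expected revenue = b*(n-1)/(n+1)
Step 2: Substituting n = 11, b = 37
Step 3: Revenue = 37*(11-1)/(11+1) = 37*10/12
Step 4: Revenue = 370/12 = 185/6

185/6


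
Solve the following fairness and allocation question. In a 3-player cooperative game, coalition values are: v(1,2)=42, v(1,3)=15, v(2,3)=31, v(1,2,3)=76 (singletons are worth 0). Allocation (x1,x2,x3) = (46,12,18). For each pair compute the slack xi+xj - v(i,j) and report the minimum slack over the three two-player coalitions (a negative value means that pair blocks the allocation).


Step 1: Slack for coalition (1,2): x1+x2 - v12 = 58 - 42 = 16
Step 2: Slack for coalition (1,3): x1+x3 - v13 = 64 - 15 = 49
Step 3: Slack for coalition (2,3): x2+x3 - v23 = 30 - 31 = -1
Step 4: Minimum slack = min(16, 49, -1) = -1, attained by (2,3); coalition (2,3) can block (slack < 0), so the allocation is not in the core

-1


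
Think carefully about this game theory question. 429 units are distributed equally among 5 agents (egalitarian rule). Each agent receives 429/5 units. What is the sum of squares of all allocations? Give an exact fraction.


Step 1: Each agent's share = 429/5
Step 2: Square of each share = (429/5)^2 = 184041/25
Step 3: Sum of squares = 5 * 184041/25 = 184041/5

184041/5


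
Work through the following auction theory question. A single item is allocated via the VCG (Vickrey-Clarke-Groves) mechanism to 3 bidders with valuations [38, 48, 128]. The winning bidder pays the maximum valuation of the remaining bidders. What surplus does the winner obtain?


Step 1: The winner is the agent with the highest value: agent 2 with value 128
Step 2: Values of other agents: [38, 48]
Step 3: VCG payment = max of others' values = 48
Step 4: Surplus = 128 - 48 = 80

80


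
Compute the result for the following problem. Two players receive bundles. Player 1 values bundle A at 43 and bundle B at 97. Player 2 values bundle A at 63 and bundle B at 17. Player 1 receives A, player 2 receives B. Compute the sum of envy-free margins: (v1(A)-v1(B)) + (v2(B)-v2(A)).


Step 1: Player 1's margin = v1(A) - v1(B) = 43 - 97 = -54
Step 2: Player 2's margin = v2(B) - v2(A) = 17 - 63 = -46
Step 3: Total margin = -54 + -46 = -100

-100


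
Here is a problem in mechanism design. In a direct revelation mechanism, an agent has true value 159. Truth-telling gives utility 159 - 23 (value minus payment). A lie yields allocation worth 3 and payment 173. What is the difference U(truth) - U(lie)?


Step 1: U(truth) = value - payment = 159 - 23 = 136
Step 2: U(lie) = allocation - payment = 3 - 173 = -170
Step 3: IC gap = 136 - (-170) = 306

306


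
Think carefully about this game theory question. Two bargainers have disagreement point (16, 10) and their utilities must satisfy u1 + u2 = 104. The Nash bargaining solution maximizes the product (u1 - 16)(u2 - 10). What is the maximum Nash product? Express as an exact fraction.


Step 1: The Nash solution splits surplus symmetrically above the disagreement point
Step 2: u1 = (total + d1 - d2)/2 = (104 + 16 - 10)/2 = 55
Step 3: u2 = (total - d1 + d2)/2 = (104 - 16 + 10)/2 = 49
Step 4: Nash product = (55 - 16) * (49 - 10)
Step 5: = 39 * 39 = 1521

1521


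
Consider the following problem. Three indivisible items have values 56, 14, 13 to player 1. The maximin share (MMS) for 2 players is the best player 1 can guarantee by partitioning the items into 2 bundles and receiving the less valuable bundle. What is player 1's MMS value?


Step 1: Item values = 56, 14, 13
Step 2: Enumerate all 2-bundle partitions and take the smaller bundle:
  Partition 1: {56} vs {14,13} -> bundles 56, 27; min = 27
  Partition 2: {14} vs {56,13} -> bundles 14, 69; min = 14
  Partition 3: {13} vs {56,14} -> bundles 13, 70; min = 13
Step 3: MMS = max(27, 14, 13) = 27

27


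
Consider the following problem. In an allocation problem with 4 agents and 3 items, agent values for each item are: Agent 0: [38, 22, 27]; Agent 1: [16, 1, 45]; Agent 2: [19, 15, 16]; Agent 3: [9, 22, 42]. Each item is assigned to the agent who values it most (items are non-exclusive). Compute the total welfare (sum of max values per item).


Step 1: For each item, find the maximum value among all agents.
Step 2: Item 0 -> Agent 0 (value 38)
Step 3: Item 1 -> Agent 0 (value 22)
Step 4: Item 2 -> Agent 1 (value 45)
Step 5: Total welfare = 38 + 22 + 45 = 105

105


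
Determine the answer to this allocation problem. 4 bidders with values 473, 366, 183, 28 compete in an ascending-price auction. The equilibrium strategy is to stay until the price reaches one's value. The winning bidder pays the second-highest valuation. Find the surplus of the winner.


Step 1: Identify the highest value: 473
Step 2: Identify the second-highest value: 366
Step 3: The final price = second-highest value = 366
Step 4: Surplus = 473 - 366 = 107

107


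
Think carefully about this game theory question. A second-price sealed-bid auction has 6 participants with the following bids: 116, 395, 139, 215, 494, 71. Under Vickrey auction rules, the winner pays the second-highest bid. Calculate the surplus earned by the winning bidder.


Step 1: Sort bids in descending order: 494, 395, 215, 139, 116, 71
Step 2: The winning bid is the highest: 494
Step 3: The payment equals the second-highest bid: 395
Step 4: Surplus = winner's bid - payment = 494 - 395 = 99

99


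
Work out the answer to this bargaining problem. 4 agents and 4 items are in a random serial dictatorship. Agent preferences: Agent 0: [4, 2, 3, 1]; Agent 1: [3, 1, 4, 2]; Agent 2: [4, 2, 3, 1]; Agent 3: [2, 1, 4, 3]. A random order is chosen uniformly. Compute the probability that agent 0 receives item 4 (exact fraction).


Step 1: Agent 0 wants item 4
Step 2: There are 24 possible orderings of agents
Step 3: In 12 orderings, agent 0 gets item 4
Step 4: Probability = 12/24 = 1/2

1/2


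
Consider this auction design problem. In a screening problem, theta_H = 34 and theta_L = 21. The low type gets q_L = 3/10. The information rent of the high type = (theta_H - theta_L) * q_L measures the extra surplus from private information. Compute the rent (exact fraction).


Step 1: theta_H - theta_L = 34 - 21 = 13
Step 2: Information rent = (theta_H - theta_L) * q_L
Step 3: = 13 * 3/10
Step 4: = 39/10

39/10


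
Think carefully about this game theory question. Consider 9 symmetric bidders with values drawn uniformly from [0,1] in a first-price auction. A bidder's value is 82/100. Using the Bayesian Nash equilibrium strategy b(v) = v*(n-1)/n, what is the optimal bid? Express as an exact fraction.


Step 1: The symmetric BNE bidding function is b(v) = v * (n-1) / n
Step 2: Substitute v = 41/50 and n = 9
Step 3: b = 41/50 * 8/9
Step 4: b = 164/225

164/225


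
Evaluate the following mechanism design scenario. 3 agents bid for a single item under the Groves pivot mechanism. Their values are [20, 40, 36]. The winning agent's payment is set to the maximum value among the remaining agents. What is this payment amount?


Step 1: The efficient winner is agent 1 with value 40
Step 2: Other agents' values: [20, 36]
Step 3: Pivot payment = max(others) = 36
Step 4: The winner pays 36

36


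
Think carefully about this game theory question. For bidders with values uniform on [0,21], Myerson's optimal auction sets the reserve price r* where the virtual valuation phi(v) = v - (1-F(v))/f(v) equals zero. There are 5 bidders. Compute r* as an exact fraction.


Step 1: For U[0,21], F(v) = v/21 and f(v) = 1/21
Step 2: phi(v) = v - (1 - v/21)/(1/21) = v - (21 - v) = 2v - 21
Step 3: Set phi(r*) = 0: 2r* - 21 = 0
Step 4: r* = 21/2 (the number of bidders n = 5 does not enter)

21/2


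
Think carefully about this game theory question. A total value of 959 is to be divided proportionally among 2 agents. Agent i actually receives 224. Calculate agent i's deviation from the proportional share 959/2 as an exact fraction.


Step 1: Proportional share = 959/2
Step 2: Agent's actual allocation = 224
Step 3: Excess = 224 - 959/2 = -511/2

-511/2


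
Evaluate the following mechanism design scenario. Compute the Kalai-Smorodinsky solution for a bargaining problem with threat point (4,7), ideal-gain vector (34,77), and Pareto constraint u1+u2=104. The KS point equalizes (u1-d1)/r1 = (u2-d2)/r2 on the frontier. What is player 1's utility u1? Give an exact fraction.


Step 1: At the KS point, (u1-d1)/r1 = (u2-d2)/r2 = t and u1+u2 = 104
Step 2: u1 = d1 + r1*t and u2 = d2 + r2*t, so (d1 + r1*t) + (d2 + r2*t) = 104
Step 3: t = (104 - 4 - 7)/(34 + 77) = 93/111 = 31/37
Step 4: u1 = d1 + r1*t = 4 + 34 * 31/37 = 1202/37
Step 5: (Check: u2 = d2 + r2*t = 2646/37; u1+u2 = 1202/37 + 2646/37 = 104, on the frontier.)

1202/37


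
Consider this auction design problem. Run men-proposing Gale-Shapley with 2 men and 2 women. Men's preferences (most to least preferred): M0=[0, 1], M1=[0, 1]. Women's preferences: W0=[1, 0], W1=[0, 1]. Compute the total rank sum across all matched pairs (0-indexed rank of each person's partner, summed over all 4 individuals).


Step 1: Run Gale-Shapley (men propose, women hold best offer):
  M0 proposes to W0; she accepts
  M1 proposes to W0; she switches from M0
  M0 proposes to W1; she accepts
Step 2: Final matching: W0-M1, W1-M0
Step 3: 0-indexed ranks (man's rank of his match, then woman's): 0 + 0 + 1 + 0
Step 4: Total rank sum = 1

1


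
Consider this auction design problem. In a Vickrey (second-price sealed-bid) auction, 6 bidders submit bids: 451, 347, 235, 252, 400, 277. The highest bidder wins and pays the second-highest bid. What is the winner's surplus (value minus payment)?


Step 1: Sort bids in descending order: 451, 400, 347, 277, 252, 235
Step 2: The winning bid is the highest: 451
Step 3: The payment equals the second-highest bid: 400
Step 4: Surplus = winner's bid - payment = 451 - 400 = 51

51


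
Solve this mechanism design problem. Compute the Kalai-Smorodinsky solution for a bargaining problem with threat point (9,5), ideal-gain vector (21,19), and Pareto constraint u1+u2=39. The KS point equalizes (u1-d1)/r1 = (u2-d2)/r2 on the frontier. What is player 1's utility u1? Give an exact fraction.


Step 1: At the KS point, (u1-d1)/r1 = (u2-d2)/r2 = t and u1+u2 = 39
Step 2: u1 = d1 + r1*t and u2 = d2 + r2*t, so (d1 + r1*t) + (d2 + r2*t) = 39
Step 3: t = (39 - 9 - 5)/(21 + 19) = 25/40 = 5/8
Step 4: u1 = d1 + r1*t = 9 + 21 * 5/8 = 177/8
Step 5: (Check: u2 = d2 + r2*t = 135/8; u1+u2 = 177/8 + 135/8 = 39, on the frontier.)

177/8


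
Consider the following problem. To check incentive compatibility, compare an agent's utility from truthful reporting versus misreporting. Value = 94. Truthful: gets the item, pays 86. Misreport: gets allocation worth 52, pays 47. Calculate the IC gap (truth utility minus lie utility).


Step 1: U(truth) = value - payment = 94 - 86 = 8
Step 2: U(lie) = allocation - payment = 52 - 47 = 5
Step 3: IC gap = 8 - 5 = 3

3


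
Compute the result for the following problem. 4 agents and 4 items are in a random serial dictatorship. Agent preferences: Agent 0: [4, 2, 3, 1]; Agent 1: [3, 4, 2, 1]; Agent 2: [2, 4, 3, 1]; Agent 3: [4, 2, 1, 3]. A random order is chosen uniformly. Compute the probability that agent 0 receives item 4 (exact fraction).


Step 1: Agent 0 wants item 4
Step 2: There are 24 possible orderings of agents
Step 3: In 12 orderings, agent 0 gets item 4
Step 4: Probability = 12/24 = 1/2

1/2


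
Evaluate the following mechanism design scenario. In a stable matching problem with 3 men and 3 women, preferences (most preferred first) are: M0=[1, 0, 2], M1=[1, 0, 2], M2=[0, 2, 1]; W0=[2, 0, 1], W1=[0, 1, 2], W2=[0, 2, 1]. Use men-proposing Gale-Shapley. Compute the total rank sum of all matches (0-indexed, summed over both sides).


Step 1: Run Gale-Shapley (men propose, women hold best offer):
  M0 proposes to W1; she accepts
  M1 proposes to W1; rejected
  M1 proposes to W0; she accepts
  M2 proposes to W0; she switches from M1
  M1 proposes to W2; she accepts
Step 2: Final matching: W0-M2, W1-M0, W2-M1
Step 3: 0-indexed ranks (man's rank of his match, then woman's): 0 + 0 + 0 + 0 + 2 + 2
Step 4: Total rank sum = 4

4


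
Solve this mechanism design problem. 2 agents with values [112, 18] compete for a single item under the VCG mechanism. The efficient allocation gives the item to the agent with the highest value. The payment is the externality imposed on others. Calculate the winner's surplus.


Step 1: The winner is the agent with the highest value: agent 0 with value 112
Step 2: Values of other agents: [18]
Step 3: VCG payment = max of others' values = 18
Step 4: Surplus = 112 - 18 = 94

94
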